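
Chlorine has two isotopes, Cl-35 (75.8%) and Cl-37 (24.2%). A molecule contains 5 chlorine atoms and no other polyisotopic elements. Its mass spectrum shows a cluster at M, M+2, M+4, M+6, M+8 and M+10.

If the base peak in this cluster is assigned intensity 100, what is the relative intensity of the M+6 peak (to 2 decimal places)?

20.39

(0.758 + 0.242)^5 gives M 0.2502, M+2 0.3994, M+4 0.2551, M+6 0.0814, M+8 0.0130, M+10 0.0008; the largest is M+2.
P(M+2) = C(5,1) × 0.758^4 × 0.242^1 = 5 × 0.33012379 × 0.2420 = 0.399450 (base)
P(M+6) = C(5,3) × 0.758^2 × 0.242^3 = 10 × 0.574564 × 0.01417249 = 0.081430
Relative intensity = 0.081430 / 0.399450 × 100 = 20.39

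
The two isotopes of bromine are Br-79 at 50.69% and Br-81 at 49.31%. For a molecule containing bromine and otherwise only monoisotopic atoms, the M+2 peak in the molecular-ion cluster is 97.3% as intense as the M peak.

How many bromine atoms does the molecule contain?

1

For n independent Br atoms, I(M+2)/I(M) = n · (abundance Br-81) / (abundance Br-79) = n · 0.4931/0.5069.
n = 0.973 × 0.5069/0.4931 = 1.00 ≈ 1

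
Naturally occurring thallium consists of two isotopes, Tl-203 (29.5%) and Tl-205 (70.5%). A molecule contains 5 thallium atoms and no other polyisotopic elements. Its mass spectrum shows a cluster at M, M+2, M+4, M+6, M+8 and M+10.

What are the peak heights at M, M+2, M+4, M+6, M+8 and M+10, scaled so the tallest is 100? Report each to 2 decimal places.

0.61 : 7.33 : 35.02 : 83.69 : 100.00 : 47.80

The 5 Tl atoms are independent, so intensities follow the terms of (0.295 + 0.705)^5.
P(M) = 0.295^5 = 0.002234
P(M+2) = 5 × 0.295^4 × 0.705^1 = 0.026696
P(M+4) = 10 × 0.295^3 × 0.705^2 = 0.127598
P(M+6) = 10 × 0.295^2 × 0.705^3 = 0.304938
P(M+8) = 5 × 0.295^1 × 0.705^4 = 0.364375
P(M+10) = 0.705^5 = 0.174159
The M+8 peak is largest (0.364375); scaling to 100 gives 0.61 : 7.33 : 35.02 : 83.69 : 100.00 : 47.80.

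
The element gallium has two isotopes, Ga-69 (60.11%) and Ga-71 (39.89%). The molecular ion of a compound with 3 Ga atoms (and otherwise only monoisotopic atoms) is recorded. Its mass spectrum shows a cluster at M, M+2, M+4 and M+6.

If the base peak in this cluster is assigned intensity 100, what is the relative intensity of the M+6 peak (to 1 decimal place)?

Term probabilities: M 0.2172, M+2 0.4324, M+4 0.2869, M+6 0.0635. Base peak = M+2.
P(M+2) = C(3,1) × 0.6011^2 × 0.3989^1 = 3 × 0.36132121 × 0.3989 = 0.432393 (base)
P(M+6) = C(3,3) × 0.6011^0 × 0.3989^3 = 1 × 1.0000 × 0.06347345 = 0.063473
Relative intensity = 0.063473 / 0.432393 × 100 = 14.7

14.7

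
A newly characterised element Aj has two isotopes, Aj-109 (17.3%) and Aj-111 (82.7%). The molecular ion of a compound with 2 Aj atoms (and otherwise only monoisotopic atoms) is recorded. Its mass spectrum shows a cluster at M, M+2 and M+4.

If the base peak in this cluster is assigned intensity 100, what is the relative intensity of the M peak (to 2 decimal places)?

4.38

Binomial terms of (0.173 + 0.827)^2: M 0.0299, M+2 0.2861, M+4 0.6839 → M+4 is the base peak.
P(M+4) = C(2,2) × 0.173^0 × 0.827^2 = 1 × 1.0000 × 0.683929 = 0.683929 (base)
P(M) = C(2,0) × 0.173^2 × 0.827^0 = 1 × 0.029929 × 1.0000 = 0.029929
Relative intensity = 0.029929 / 0.683929 × 100 = 4.38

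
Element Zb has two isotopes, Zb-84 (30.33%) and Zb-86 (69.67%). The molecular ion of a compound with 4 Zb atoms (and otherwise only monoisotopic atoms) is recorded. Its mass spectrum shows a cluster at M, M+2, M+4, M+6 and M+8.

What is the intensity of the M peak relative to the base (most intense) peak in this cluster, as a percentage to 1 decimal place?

Term probabilities: M 0.0085, M+2 0.0778, M+4 0.2679, M+6 0.4103, M+8 0.2356. Base peak = M+6.
P(M+6) = C(4,3) × 0.3033^1 × 0.6967^3 = 4 × 0.3033 × 0.33817183 = 0.410270 (base)
P(M) = C(4,0) × 0.3033^4 × 0.6967^0 = 1 × 0.00846232 × 1.0000 = 0.008462
Relative intensity = 0.008462 / 0.410270 × 100 = 2.1

2.1%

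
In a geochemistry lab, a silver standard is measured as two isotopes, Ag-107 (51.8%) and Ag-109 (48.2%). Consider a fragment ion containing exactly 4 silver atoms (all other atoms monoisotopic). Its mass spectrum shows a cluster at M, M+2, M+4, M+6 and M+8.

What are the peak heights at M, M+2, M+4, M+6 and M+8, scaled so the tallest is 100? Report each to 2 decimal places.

The 4 Ag atoms are independent, so intensities follow the terms of (0.518 + 0.482)^4.
P(M) = 0.518^4 = 0.071998
P(M+2) = 4 × 0.518^3 × 0.482^1 = 0.267976
P(M+4) = 6 × 0.518^2 × 0.482^2 = 0.374029
P(M+6) = 4 × 0.518^1 × 0.482^3 = 0.232023
P(M+8) = 0.482^4 = 0.053974
The M+4 peak is largest (0.374029); scaling to 100 gives 19.25 : 71.65 : 100.00 : 62.03 : 14.43.

19.25 : 71.65 : 100.00 : 62.03 : 14.43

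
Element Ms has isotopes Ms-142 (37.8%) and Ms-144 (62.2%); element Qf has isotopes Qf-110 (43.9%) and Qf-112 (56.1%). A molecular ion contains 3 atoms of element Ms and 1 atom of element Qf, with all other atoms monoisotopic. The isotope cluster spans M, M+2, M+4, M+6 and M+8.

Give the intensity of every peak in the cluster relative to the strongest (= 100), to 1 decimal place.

Element Ms pattern (n=3): 0.05401015 : 0.26662154 : 0.43872646 : 0.24064185
Element Qf pattern (n=1): 0.4390 : 0.5610
Convolve the two distributions (both contribute in 2-u steps):
  M: 0.05401015×0.4390 = 0.023710
  M+2: 0.05401015×0.5610 + 0.26662154×0.4390 = 0.147347
  M+4: 0.26662154×0.5610 + 0.43872646×0.4390 = 0.342176
  M+6: 0.43872646×0.5610 + 0.24064185×0.4390 = 0.351767
  M+8: 0.24064185×0.5610 = 0.135000
Scale to base peak (0.351767) = 100: 6.7 : 41.9 : 97.3 : 100.0 : 38.4

6.7 : 41.9 : 97.3 : 100.0 : 38.4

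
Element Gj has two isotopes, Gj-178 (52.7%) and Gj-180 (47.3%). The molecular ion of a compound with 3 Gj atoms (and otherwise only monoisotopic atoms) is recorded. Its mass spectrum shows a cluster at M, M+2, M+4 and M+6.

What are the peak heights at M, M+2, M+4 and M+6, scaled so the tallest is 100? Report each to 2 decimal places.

37.14 : 100.00 : 89.75 : 26.85

Expanding (0.527 + 0.473)^3:
P(M) = 0.527^3 = 0.146363
P(M+2) = 3 × 0.527^2 × 0.473^1 = 0.394097
P(M+4) = 3 × 0.527^1 × 0.473^2 = 0.353716
P(M+6) = 0.473^3 = 0.105824
The M+2 peak is largest (0.394097); scaling to 100 gives 37.14 : 100.00 : 89.75 : 26.85.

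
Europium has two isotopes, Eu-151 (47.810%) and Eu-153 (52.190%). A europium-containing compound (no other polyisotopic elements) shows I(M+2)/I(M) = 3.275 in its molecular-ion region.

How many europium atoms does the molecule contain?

3

The M+2/M ratio from n Eu atoms is n · q/p = n · 0.52190/0.47810.
n = 3.275 × 0.47810/0.52190 = 3.00 ≈ 3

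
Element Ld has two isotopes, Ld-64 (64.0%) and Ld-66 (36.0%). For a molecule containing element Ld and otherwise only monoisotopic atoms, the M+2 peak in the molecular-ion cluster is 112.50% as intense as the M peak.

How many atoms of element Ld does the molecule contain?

The M+2/M ratio from n Ld atoms is n · q/p = n · 0.360/0.640.
n = 1.1250 × 0.640/0.360 = 2.00 ≈ 2

2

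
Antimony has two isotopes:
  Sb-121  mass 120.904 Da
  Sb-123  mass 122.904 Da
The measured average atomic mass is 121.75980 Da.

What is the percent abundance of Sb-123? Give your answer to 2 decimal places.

Writing the weighted mean with unknown fraction x of Sb-121:
120.904·x + 122.904·(1 − x) = 121.75980
(120.904 − 122.904)·x = 121.75980 − 122.904
x = -1.14420 / -2.000 = 0.57210 → 57.21% Sb-121, 42.79% Sb-123.

42.79%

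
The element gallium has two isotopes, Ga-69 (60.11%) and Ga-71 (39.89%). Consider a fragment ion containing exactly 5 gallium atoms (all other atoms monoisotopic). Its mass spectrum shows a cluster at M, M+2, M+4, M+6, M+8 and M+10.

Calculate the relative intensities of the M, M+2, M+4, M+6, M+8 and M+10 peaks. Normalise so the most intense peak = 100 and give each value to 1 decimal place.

22.7 : 75.3 : 100.0 : 66.4 : 22.0 : 2.9

The 5 Ga atoms are independent, so intensities follow the terms of (0.6011 + 0.3989)^5.
P(M) = 0.6011^5 = 0.078475
P(M+2) = 5 × 0.6011^4 × 0.3989^1 = 0.260388
P(M+4) = 10 × 0.6011^3 × 0.3989^2 = 0.345596
P(M+6) = 10 × 0.6011^2 × 0.3989^3 = 0.229343
P(M+8) = 5 × 0.6011^1 × 0.3989^4 = 0.076098
P(M+10) = 0.3989^5 = 0.010100
The M+4 peak is largest (0.345596); scaling to 100 gives 22.7 : 75.3 : 100.0 : 66.4 : 22.0 : 2.9.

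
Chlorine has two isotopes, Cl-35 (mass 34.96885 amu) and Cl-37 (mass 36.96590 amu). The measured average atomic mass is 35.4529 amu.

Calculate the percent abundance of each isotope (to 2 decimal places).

Let x be the fractional abundance of Cl-35; then Cl-37 has abundance 1 − x.
34.96885·x + 36.96590·(1 − x) = 35.4529
(34.96885 − 36.96590)·x = 35.4529 − 36.96590
x = -1.51300 / -1.99705 = 0.75762 → 75.76% Cl-35, 24.24% Cl-37.

Cl-35: 75.76%, Cl-37: 24.24%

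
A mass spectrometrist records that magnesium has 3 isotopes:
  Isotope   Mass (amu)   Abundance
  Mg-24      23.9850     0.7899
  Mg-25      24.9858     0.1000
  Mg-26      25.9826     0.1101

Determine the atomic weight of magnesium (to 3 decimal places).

24.305 amu

Ar = Σ fᵢ·mᵢ = 0.7899 × 23.9850 + 0.1000 × 24.9858 + 0.1101 × 25.9826
= 18.94575 + 2.49858 + 2.86068 = 24.30501 amu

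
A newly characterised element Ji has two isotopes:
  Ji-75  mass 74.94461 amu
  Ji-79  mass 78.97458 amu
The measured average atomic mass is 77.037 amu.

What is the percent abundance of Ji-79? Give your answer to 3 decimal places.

51.921%

Writing the weighted mean with unknown fraction x of Ji-75:
74.94461·x + 78.97458·(1 − x) = 77.037
(74.94461 − 78.97458)·x = 77.037 − 78.97458
x = -1.93758 / -4.02997 = 0.48079 → 48.079% Ji-75, 51.921% Ji-79.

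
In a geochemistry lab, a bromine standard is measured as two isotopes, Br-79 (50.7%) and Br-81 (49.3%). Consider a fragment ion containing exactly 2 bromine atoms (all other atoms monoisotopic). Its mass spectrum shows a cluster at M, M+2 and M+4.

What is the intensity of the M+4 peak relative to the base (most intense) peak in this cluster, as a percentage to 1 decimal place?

48.6%

Binomial terms of (0.507 + 0.493)^2: M 0.2570, M+2 0.4999, M+4 0.2430 → M+2 is the base peak.
P(M+2) = C(2,1) × 0.507^1 × 0.493^1 = 2 × 0.5070 × 0.4930 = 0.499902 (base)
P(M+4) = C(2,2) × 0.507^0 × 0.493^2 = 1 × 1.0000 × 0.243049 = 0.243049
Relative intensity = 0.243049 / 0.499902 × 100 = 48.6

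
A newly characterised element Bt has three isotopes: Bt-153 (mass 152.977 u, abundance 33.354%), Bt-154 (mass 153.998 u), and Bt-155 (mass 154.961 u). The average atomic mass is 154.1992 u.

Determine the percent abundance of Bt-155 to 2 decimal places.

56.26%

The remaining 66.646% is split between Bt-154 (fraction x) and Bt-155 (fraction 0.66646 − x).
Substituting: 153.998x + 154.961(0.66646 − x) = 103.17525142
(153.998 − 154.961)x = -0.10005664  ⇒  x = 0.10390, y = 0.56256
Bt-154: 10.39%, Bt-155: 56.26%.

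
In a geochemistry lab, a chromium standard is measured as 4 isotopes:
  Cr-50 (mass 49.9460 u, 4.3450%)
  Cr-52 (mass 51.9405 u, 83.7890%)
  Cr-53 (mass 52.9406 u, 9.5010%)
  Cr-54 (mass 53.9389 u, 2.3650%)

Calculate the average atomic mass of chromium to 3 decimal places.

Average mass = Σ (abundance × isotope mass) = 0.043450 × 49.9460 + 0.837890 × 51.9405 + 0.095010 × 52.9406 + 0.023650 × 53.9389
= 2.17015 + 43.52043 + 5.02989 + 1.27565 = 51.99612 u

51.996 u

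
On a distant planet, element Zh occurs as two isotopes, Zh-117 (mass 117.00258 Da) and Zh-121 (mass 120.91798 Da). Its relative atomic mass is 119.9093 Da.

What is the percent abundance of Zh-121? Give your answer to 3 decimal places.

With x = fraction of Zh-117 (so Zh-121 is 1 − x):
117.00258·x + 120.91798·(1 − x) = 119.9093
(117.00258 − 120.91798)·x = 119.9093 − 120.91798
x = -1.00868 / -3.91540 = 0.25762 → 25.762% Zh-117, 74.238% Zh-121.

74.238%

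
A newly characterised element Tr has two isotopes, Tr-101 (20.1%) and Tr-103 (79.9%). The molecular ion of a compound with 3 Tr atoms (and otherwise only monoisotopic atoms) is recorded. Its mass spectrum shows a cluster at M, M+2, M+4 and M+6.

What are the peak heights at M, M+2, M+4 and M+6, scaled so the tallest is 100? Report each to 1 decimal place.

1.6 : 19.0 : 75.5 : 100.0

Expanding (0.201 + 0.799)^3:
P(M) = 0.201^3 = 0.008121
P(M+2) = 3 × 0.201^2 × 0.799^1 = 0.096841
P(M+4) = 3 × 0.201^1 × 0.799^2 = 0.384956
P(M+6) = 0.799^3 = 0.510082
The M+6 peak is largest (0.510082); scaling to 100 gives 1.6 : 19.0 : 75.5 : 100.0.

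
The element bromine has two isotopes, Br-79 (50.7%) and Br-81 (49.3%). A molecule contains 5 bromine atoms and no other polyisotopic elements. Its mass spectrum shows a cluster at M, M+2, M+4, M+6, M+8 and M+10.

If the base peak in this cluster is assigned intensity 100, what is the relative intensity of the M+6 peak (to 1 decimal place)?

97.2

(0.507 + 0.493)^5 gives M 0.0335, M+2 0.1629, M+4 0.3168, M+6 0.3080, M+8 0.1497, M+10 0.0291; the largest is M+4.
P(M+4) = C(5,2) × 0.507^3 × 0.493^2 = 10 × 0.13032384 × 0.243049 = 0.316751 (base)
P(M+6) = C(5,3) × 0.507^2 × 0.493^3 = 10 × 0.257049 × 0.11982316 = 0.308004
Relative intensity = 0.308004 / 0.316751 × 100 = 97.2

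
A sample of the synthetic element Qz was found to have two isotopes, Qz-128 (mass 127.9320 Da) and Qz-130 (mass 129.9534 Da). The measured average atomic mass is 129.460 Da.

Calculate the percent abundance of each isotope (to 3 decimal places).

Qz-128: 24.409%, Qz-130: 75.591%

Let x be the fractional abundance of Qz-128; then Qz-130 has abundance 1 − x.
127.9320·x + 129.9534·(1 − x) = 129.460
(127.9320 − 129.9534)·x = 129.460 − 129.9534
x = -0.4934 / -2.0214 = 0.24409 → 24.409% Qz-128, 75.591% Qz-130.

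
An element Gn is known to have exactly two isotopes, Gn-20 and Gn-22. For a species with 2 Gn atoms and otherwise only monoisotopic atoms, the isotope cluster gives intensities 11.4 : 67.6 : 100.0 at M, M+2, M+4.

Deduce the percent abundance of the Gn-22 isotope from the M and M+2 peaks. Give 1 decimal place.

74.8%

If p is the fraction of Gn that is Gn-20, then I(M+2)/I(M) = [C(2,1)·p^1·(1−p)] / p^2 = 2·(1−p)/p = 67.6/11.4 = 5.9298
(1−p)/p = 5.9298/2 = 2.9649  ⇒  p = 1/(1 + 2.9649) = 0.2522
Gn-20: 25.2%, Gn-22: 74.8%.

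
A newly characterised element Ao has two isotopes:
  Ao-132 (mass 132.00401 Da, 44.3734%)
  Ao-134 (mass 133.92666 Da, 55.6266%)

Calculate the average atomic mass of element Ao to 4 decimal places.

133.0735 Da

Average mass = Σ (abundance × isotope mass) = 0.443734 × 132.00401 + 0.556266 × 133.92666
= 58.574667 + 74.498847 = 133.073514 Da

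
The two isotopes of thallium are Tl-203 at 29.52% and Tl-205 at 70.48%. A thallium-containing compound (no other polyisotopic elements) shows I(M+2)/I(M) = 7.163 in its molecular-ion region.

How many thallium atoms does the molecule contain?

3

For n independent Tl atoms, I(M+2)/I(M) = n · (abundance Tl-205) / (abundance Tl-203) = n · 0.7048/0.2952.
n = 7.163 × 0.2952/0.7048 = 3.00 ≈ 3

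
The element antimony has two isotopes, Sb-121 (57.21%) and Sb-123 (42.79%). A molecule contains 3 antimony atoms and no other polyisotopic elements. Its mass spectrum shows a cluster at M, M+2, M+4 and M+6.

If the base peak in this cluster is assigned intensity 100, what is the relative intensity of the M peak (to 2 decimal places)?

(0.5721 + 0.4279)^3 gives M 0.1872, M+2 0.4202, M+4 0.3143, M+6 0.0783; the largest is M+2.
P(M+2) = C(3,1) × 0.5721^2 × 0.4279^1 = 3 × 0.32729841 × 0.4279 = 0.420153 (base)
P(M) = C(3,0) × 0.5721^3 × 0.4279^0 = 1 × 0.18724742 × 1.0000 = 0.187247
Relative intensity = 0.187247 / 0.420153 × 100 = 44.57

44.57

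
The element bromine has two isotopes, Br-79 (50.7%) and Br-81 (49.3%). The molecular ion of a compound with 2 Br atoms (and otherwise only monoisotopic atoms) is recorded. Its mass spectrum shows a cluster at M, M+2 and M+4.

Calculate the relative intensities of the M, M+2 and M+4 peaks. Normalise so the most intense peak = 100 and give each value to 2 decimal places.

51.42 : 100.00 : 48.62

Each Br atom is independently Br-79 (p = 0.507) or Br-81 (q = 0.493); the cluster is the binomial expansion (p + q)^2.
P(M) = 0.507^2 = 0.257049
P(M+2) = 2 × 0.507^1 × 0.493^1 = 0.499902
P(M+4) = 0.493^2 = 0.243049
The M+2 peak is largest (0.499902); scaling to 100 gives 51.42 : 100.00 : 48.62.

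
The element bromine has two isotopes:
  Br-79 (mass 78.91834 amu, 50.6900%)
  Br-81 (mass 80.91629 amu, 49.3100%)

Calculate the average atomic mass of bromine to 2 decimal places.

79.90 amu

The abundance-weighted mean is 0.506900 × 78.91834 + 0.493100 × 80.91629
= 40.003707 + 39.899823 = 79.903530 amu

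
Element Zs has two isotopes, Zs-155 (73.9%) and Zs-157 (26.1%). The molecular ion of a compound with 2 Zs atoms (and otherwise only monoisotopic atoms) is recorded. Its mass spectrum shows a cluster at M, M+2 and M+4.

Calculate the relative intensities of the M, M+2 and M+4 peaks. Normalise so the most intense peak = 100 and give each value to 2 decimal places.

The 2 Zs atoms are independent, so intensities follow the terms of (0.739 + 0.261)^2.
P(M) = 0.739^2 = 0.546121
P(M+2) = 2 × 0.739^1 × 0.261^1 = 0.385758
P(M+4) = 0.261^2 = 0.068121
The M peak is largest (0.546121); scaling to 100 gives 100.00 : 70.64 : 12.47.

100.00 : 70.64 : 12.47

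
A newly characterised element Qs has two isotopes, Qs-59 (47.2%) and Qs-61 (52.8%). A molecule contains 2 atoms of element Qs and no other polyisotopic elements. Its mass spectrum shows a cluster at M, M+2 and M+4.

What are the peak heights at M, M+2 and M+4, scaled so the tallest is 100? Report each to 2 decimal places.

44.70 : 100.00 : 55.93

Expanding (0.472 + 0.528)^2:
P(M) = 0.472^2 = 0.222784
P(M+2) = 2 × 0.472^1 × 0.528^1 = 0.498432
P(M+4) = 0.528^2 = 0.278784
The M+2 peak is largest (0.498432); scaling to 100 gives 44.70 : 100.00 : 55.93.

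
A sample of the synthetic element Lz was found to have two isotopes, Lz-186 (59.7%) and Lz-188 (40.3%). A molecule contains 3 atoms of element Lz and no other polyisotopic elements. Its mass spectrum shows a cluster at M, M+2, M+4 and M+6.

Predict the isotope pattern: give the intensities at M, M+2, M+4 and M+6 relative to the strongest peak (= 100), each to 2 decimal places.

49.38 : 100.00 : 67.50 : 15.19

Expanding (0.597 + 0.403)^3:
P(M) = 0.597^3 = 0.212776
P(M+2) = 3 × 0.597^2 × 0.403^1 = 0.430898
P(M+4) = 3 × 0.597^1 × 0.403^2 = 0.290875
P(M+6) = 0.403^3 = 0.065451
The M+2 peak is largest (0.430898); scaling to 100 gives 49.38 : 100.00 : 67.50 : 15.19.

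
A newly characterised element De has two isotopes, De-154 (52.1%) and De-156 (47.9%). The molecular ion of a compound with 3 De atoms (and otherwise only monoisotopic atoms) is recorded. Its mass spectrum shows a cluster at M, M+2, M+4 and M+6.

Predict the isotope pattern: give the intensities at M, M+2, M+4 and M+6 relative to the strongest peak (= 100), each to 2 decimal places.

Expanding (0.521 + 0.479)^3:
P(M) = 0.521^3 = 0.141421
P(M+2) = 3 × 0.521^2 × 0.479^1 = 0.390061
P(M+4) = 3 × 0.521^1 × 0.479^2 = 0.358616
P(M+6) = 0.479^3 = 0.109902
The M+2 peak is largest (0.390061); scaling to 100 gives 36.26 : 100.00 : 91.94 : 28.18.

36.26 : 100.00 : 91.94 : 28.18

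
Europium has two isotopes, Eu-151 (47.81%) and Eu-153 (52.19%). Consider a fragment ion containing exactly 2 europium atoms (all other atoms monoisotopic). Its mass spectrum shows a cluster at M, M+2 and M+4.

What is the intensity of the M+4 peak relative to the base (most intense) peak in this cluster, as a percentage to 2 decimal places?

Term probabilities: M 0.2286, M+2 0.4990, M+4 0.2724. Base peak = M+2.
P(M+2) = C(2,1) × 0.4781^1 × 0.5219^1 = 2 × 0.4781 × 0.5219 = 0.499041 (base)
P(M+4) = C(2,2) × 0.4781^0 × 0.5219^2 = 1 × 1.0000 × 0.27237961 = 0.272380
Relative intensity = 0.272380 / 0.499041 × 100 = 54.58

54.58%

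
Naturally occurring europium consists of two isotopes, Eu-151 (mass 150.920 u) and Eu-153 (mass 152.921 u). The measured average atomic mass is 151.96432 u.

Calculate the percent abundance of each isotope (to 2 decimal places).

Eu-151: 47.81%, Eu-153: 52.19%

Writing the weighted mean with unknown fraction x of Eu-151:
150.920·x + 152.921·(1 − x) = 151.96432
(150.920 − 152.921)·x = 151.96432 − 152.921
x = -0.95668 / -2.001 = 0.47810 → 47.81% Eu-151, 52.19% Eu-153.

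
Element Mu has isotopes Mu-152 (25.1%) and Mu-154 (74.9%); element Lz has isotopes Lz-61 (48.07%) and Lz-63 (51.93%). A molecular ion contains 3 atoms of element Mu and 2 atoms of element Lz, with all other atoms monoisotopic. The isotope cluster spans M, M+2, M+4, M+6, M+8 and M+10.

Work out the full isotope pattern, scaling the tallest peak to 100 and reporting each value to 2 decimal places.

Element Mu pattern (n=3): 0.01581325 : 0.14156325 : 0.42243375 : 0.42018975
Element Lz pattern (n=2): 0.23107249 : 0.49925502 : 0.26967249
Convolve the two distributions (both contribute in 2-u steps):
  M: 0.01581325×0.23107249 = 0.003654
  M+2: 0.01581325×0.49925502 + 0.14156325×0.23107249 = 0.040606
  M+4: 0.01581325×0.26967249 + 0.14156325×0.49925502 + 0.42243375×0.23107249 = 0.172553
  M+6: 0.14156325×0.26967249 + 0.42243375×0.49925502 + 0.42018975×0.23107249 = 0.346172
  M+8: 0.42243375×0.26967249 + 0.42018975×0.49925502 = 0.323701
  M+10: 0.42018975×0.26967249 = 0.113314
Scale to base peak (0.346172) = 100: 1.06 : 11.73 : 49.85 : 100.00 : 93.51 : 32.73

1.06 : 11.73 : 49.85 : 100.00 : 93.51 : 32.73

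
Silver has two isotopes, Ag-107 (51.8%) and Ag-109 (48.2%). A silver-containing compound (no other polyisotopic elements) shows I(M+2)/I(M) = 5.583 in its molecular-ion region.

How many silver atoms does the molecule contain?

The M+2/M ratio from n Ag atoms is n · q/p = n · 0.482/0.518.
n = 5.583 × 0.518/0.482 = 6.00 ≈ 6

6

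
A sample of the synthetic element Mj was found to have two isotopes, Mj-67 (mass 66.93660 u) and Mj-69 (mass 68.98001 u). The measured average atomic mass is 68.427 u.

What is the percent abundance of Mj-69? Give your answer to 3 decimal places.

72.937%

Let x be the fractional abundance of Mj-67; then Mj-69 has abundance 1 − x.
66.93660·x + 68.98001·(1 − x) = 68.427
(66.93660 − 68.98001)·x = 68.427 − 68.98001
x = -0.55301 / -2.04341 = 0.27063 → 27.063% Mj-67, 72.937% Mj-69.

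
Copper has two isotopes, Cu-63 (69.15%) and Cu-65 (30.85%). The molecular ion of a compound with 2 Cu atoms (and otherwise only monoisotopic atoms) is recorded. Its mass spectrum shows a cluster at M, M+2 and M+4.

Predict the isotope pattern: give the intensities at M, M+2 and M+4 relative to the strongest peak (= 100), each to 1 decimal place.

100.0 : 89.2 : 19.9

Each Cu atom is independently Cu-63 (p = 0.6915) or Cu-65 (q = 0.3085); the cluster is the binomial expansion (p + q)^2.
P(M) = 0.6915^2 = 0.478172
P(M+2) = 2 × 0.6915^1 × 0.3085^1 = 0.426656
P(M+4) = 0.3085^2 = 0.095172
The M peak is largest (0.478172); scaling to 100 gives 100.0 : 89.2 : 19.9.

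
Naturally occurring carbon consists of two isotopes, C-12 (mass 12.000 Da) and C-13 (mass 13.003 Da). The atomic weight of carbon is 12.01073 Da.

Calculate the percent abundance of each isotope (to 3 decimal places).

Let x be the fractional abundance of C-12; then C-13 has abundance 1 − x.
12.000·x + 13.003·(1 − x) = 12.01073
(12.000 − 13.003)·x = 12.01073 − 13.003
x = -0.99227 / -1.003 = 0.98930 → 98.930% C-12, 1.070% C-13.

C-12: 98.930%, C-13: 1.070%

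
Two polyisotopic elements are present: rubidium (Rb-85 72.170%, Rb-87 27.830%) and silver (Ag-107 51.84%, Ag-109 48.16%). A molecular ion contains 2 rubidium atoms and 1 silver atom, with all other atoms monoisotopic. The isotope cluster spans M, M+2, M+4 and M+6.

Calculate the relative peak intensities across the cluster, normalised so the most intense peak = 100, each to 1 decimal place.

Rubidium pattern (n=2): 0.52085089 : 0.40169822 : 0.07745089
Silver pattern (n=1): 0.5184 : 0.4816
Convolve the two distributions (both contribute in 2-u steps):
  M: 0.52085089×0.5184 = 0.270009
  M+2: 0.52085089×0.4816 + 0.40169822×0.5184 = 0.459082
  M+4: 0.40169822×0.4816 + 0.07745089×0.5184 = 0.233608
  M+6: 0.07745089×0.4816 = 0.037300
Scale to base peak (0.459082) = 100: 58.8 : 100.0 : 50.9 : 8.1

58.8 : 100.0 : 50.9 : 8.1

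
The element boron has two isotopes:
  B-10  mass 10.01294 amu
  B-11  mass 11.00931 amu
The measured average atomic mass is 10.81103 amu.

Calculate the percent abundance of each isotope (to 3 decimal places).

With x = fraction of B-10 (so B-11 is 1 − x):
10.01294·x + 11.00931·(1 − x) = 10.81103
(10.01294 − 11.00931)·x = 10.81103 − 11.00931
x = -0.19828 / -0.99637 = 0.19900 → 19.900% B-10, 80.100% B-11.

B-10: 19.900%, B-11: 80.100%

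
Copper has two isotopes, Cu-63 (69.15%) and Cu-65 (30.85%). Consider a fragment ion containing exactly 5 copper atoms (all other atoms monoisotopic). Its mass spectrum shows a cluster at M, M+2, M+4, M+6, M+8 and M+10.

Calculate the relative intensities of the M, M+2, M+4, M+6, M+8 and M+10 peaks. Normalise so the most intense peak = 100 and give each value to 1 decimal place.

Expanding (0.6915 + 0.3085)^5:
P(M) = 0.6915^5 = 0.158111
P(M+2) = 5 × 0.6915^4 × 0.3085^1 = 0.352691
P(M+4) = 10 × 0.6915^3 × 0.3085^2 = 0.314693
P(M+6) = 10 × 0.6915^2 × 0.3085^3 = 0.140394
P(M+8) = 5 × 0.6915^1 × 0.3085^4 = 0.031317
P(M+10) = 0.3085^5 = 0.002794
The M+2 peak is largest (0.352691); scaling to 100 gives 44.8 : 100.0 : 89.2 : 39.8 : 8.9 : 0.8.

44.8 : 100.0 : 89.2 : 39.8 : 8.9 : 0.8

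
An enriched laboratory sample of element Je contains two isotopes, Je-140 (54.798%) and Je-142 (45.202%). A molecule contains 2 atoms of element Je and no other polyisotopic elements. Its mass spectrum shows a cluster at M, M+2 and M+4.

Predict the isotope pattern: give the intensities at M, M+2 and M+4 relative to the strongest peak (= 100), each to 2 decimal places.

60.61 : 100.00 : 41.24

The 2 Je atoms are independent, so intensities follow the terms of (0.54798 + 0.45202)^2.
P(M) = 0.54798^2 = 0.300282
P(M+2) = 2 × 0.54798^1 × 0.45202^1 = 0.495396
P(M+4) = 0.45202^2 = 0.204322
The M+2 peak is largest (0.495396); scaling to 100 gives 60.61 : 100.00 : 41.24.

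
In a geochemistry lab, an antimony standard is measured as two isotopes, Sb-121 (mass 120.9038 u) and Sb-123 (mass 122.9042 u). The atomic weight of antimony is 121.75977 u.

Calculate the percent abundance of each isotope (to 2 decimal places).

Sb-121: 57.21%, Sb-123: 42.79%

Writing the weighted mean with unknown fraction x of Sb-121:
120.9038·x + 122.9042·(1 − x) = 121.75977
(120.9038 − 122.9042)·x = 121.75977 − 122.9042
x = -1.14443 / -2.0004 = 0.57210 → 57.21% Sb-121, 42.79% Sb-123.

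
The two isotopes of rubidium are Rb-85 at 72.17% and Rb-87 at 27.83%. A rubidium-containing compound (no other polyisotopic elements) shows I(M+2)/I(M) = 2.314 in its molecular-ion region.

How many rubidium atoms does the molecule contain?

With n Rb atoms, P(M+2)/P(M) = C(n,1)·p^(n−1)q / p^n = n·q/p = n · 0.2783/0.7217.
n = 2.314 × 0.7217/0.2783 = 6.00 ≈ 6

6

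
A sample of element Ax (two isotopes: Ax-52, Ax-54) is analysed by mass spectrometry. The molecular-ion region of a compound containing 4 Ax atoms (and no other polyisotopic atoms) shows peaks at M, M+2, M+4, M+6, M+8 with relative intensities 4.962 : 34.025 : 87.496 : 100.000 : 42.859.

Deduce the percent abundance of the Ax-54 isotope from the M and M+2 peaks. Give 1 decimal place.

63.2%

If p is the fraction of Ax that is Ax-52, then I(M+2)/I(M) = [C(4,1)·p^3·(1−p)] / p^4 = 4·(1−p)/p = 34.025/4.962 = 6.8571
(1−p)/p = 6.8571/4 = 1.7143  ⇒  p = 1/(1 + 1.7143) = 0.3684
Ax-52: 36.8%, Ax-54: 63.2%.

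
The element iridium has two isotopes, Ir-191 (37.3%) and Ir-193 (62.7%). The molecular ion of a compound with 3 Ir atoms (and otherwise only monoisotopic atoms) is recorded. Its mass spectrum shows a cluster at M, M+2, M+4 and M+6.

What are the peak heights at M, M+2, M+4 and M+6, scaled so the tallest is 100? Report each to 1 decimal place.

11.8 : 59.5 : 100.0 : 56.0

Expanding (0.373 + 0.627)^3:
P(M) = 0.373^3 = 0.051895
P(M+2) = 3 × 0.373^2 × 0.627^1 = 0.261702
P(M+4) = 3 × 0.373^1 × 0.627^2 = 0.439911
P(M+6) = 0.627^3 = 0.246492
The M+4 peak is largest (0.439911); scaling to 100 gives 11.8 : 59.5 : 100.0 : 56.0.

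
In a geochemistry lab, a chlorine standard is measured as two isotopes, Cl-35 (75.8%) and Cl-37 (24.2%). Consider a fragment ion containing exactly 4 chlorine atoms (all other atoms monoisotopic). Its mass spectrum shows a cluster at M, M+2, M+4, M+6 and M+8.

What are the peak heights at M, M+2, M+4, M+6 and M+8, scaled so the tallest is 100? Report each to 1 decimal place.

78.3 : 100.0 : 47.9 : 10.2 : 0.8

The 4 Cl atoms are independent, so intensities follow the terms of (0.758 + 0.242)^4.
P(M) = 0.758^4 = 0.330124
P(M+2) = 4 × 0.758^3 × 0.242^1 = 0.421583
P(M+4) = 6 × 0.758^2 × 0.242^2 = 0.201893
P(M+6) = 4 × 0.758^1 × 0.242^3 = 0.042971
P(M+8) = 0.242^4 = 0.003430
The M+2 peak is largest (0.421583); scaling to 100 gives 78.3 : 100.0 : 47.9 : 10.2 : 0.8.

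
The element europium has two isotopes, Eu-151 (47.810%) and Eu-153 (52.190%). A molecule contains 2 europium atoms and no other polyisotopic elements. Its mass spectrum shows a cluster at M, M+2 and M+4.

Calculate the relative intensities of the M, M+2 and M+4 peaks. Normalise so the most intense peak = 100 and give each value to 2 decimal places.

45.80 : 100.00 : 54.58

Expanding (0.47810 + 0.52190)^2:
P(M) = 0.47810^2 = 0.228580
P(M+2) = 2 × 0.47810^1 × 0.52190^1 = 0.499041
P(M+4) = 0.52190^2 = 0.272380
The M+2 peak is largest (0.499041); scaling to 100 gives 45.80 : 100.00 : 54.58.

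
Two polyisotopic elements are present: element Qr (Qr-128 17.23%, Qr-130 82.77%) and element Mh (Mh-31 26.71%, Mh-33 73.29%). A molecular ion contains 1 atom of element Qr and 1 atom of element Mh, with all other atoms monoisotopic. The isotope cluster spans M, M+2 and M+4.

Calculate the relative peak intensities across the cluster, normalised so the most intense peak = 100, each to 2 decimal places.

7.59 : 57.26 : 100.00

Element Qr pattern (n=1): 0.1723 : 0.8277
Element Mh pattern (n=1): 0.2671 : 0.7329
Convolve the two distributions (both contribute in 2-u steps):
  M: 0.1723×0.2671 = 0.046021
  M+2: 0.1723×0.7329 + 0.8277×0.2671 = 0.347357
  M+4: 0.8277×0.7329 = 0.606621
Scale to base peak (0.606621) = 100: 7.59 : 57.26 : 100.00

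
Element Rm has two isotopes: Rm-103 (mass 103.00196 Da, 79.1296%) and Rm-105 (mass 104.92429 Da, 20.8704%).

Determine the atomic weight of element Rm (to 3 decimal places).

103.403 Da

The abundance-weighted mean is 0.791296 × 103.00196 + 0.208704 × 104.92429
= 81.505039 + 21.898119 = 103.403158 Da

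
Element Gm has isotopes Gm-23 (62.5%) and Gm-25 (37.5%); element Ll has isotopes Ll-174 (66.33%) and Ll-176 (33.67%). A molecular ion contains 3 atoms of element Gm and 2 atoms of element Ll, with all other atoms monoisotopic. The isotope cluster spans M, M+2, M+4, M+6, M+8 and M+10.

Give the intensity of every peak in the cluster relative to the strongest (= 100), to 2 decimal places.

Element Gm pattern (n=3): 0.24414062 : 0.43945312 : 0.26367188 : 0.05273438
Element Ll pattern (n=2): 0.43996689 : 0.44666622 : 0.11336689
Convolve the two distributions (both contribute in 2-u steps):
  M: 0.24414062×0.43996689 = 0.107414
  M+2: 0.24414062×0.44666622 + 0.43945312×0.43996689 = 0.302394
  M+4: 0.24414062×0.11336689 + 0.43945312×0.44666622 + 0.26367188×0.43996689 = 0.339973
  M+6: 0.43945312×0.11336689 + 0.26367188×0.44666622 + 0.05273438×0.43996689 = 0.190794
  M+8: 0.26367188×0.11336689 + 0.05273438×0.44666622 = 0.053446
  M+10: 0.05273438×0.11336689 = 0.005978
Scale to base peak (0.339973) = 100: 31.59 : 88.95 : 100.00 : 56.12 : 15.72 : 1.76

31.59 : 88.95 : 100.00 : 56.12 : 15.72 : 1.76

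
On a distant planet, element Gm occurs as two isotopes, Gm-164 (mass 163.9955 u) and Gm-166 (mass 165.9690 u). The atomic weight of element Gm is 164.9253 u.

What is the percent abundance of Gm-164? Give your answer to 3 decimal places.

With x = fraction of Gm-164 (so Gm-166 is 1 − x):
163.9955·x + 165.9690·(1 − x) = 164.9253
(163.9955 − 165.9690)·x = 164.9253 − 165.9690
x = -1.0437 / -1.9735 = 0.52886 → 52.886% Gm-164, 47.114% Gm-166.

52.886%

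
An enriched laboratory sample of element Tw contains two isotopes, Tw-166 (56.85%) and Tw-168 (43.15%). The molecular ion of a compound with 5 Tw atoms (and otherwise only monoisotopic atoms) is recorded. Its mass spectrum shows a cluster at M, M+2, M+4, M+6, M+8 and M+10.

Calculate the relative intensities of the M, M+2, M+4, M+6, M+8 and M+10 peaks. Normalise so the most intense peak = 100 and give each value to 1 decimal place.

17.4 : 65.9 : 100.0 : 75.9 : 28.8 : 4.4

The 5 Tw atoms are independent, so intensities follow the terms of (0.5685 + 0.4315)^5.
P(M) = 0.5685^5 = 0.059382
P(M+2) = 5 × 0.5685^4 × 0.4315^1 = 0.225358
P(M+4) = 10 × 0.5685^3 × 0.4315^2 = 0.342100
P(M+6) = 10 × 0.5685^2 × 0.4315^3 = 0.259659
P(M+8) = 5 × 0.5685^1 × 0.4315^4 = 0.098543
P(M+10) = 0.4315^5 = 0.014959
The M+4 peak is largest (0.342100); scaling to 100 gives 17.4 : 65.9 : 100.0 : 75.9 : 28.8 : 4.4.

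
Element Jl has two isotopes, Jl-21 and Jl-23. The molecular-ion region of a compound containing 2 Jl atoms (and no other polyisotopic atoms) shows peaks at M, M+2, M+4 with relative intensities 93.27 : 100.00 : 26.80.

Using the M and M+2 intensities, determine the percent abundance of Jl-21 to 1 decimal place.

Write p for the Jl-21 fraction. I(M+2)/I(M) = [C(2,1)·p^1·(1−p)] / p^2 = 2·(1−p)/p = 100.00/93.27 = 1.0722
(1−p)/p = 1.0722/2 = 0.5361  ⇒  p = 1/(1 + 0.5361) = 0.6510
Jl-21: 65.1%, Jl-23: 34.9%.

65.1%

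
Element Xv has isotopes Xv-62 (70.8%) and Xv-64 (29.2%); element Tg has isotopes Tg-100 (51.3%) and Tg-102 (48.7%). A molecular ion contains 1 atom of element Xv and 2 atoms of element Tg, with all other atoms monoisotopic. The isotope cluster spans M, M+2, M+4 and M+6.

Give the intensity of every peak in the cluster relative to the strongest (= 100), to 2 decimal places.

Element Xv pattern (n=1): 0.7080 : 0.2920
Element Tg pattern (n=2): 0.263169 : 0.499662 : 0.237169
Convolve the two distributions (both contribute in 2-u steps):
  M: 0.7080×0.263169 = 0.186324
  M+2: 0.7080×0.499662 + 0.2920×0.263169 = 0.430606
  M+4: 0.7080×0.237169 + 0.2920×0.499662 = 0.313817
  M+6: 0.2920×0.237169 = 0.069253
Scale to base peak (0.430606) = 100: 43.27 : 100.00 : 72.88 : 16.08

43.27 : 100.00 : 72.88 : 16.08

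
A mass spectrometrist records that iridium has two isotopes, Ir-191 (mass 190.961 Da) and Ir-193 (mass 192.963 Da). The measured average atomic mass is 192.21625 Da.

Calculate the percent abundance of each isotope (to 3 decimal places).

Ir-191: 37.300%, Ir-193: 62.700%

With x = fraction of Ir-191 (so Ir-193 is 1 − x):
190.961·x + 192.963·(1 − x) = 192.21625
(190.961 − 192.963)·x = 192.21625 − 192.963
x = -0.74675 / -2.002 = 0.37300 → 37.300% Ir-191, 62.700% Ir-193.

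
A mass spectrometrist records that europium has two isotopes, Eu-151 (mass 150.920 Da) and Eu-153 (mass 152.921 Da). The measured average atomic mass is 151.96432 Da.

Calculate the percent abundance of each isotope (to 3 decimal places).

Eu-151: 47.810%, Eu-153: 52.190%

Writing the weighted mean with unknown fraction x of Eu-151:
150.920·x + 152.921·(1 − x) = 151.96432
(150.920 − 152.921)·x = 151.96432 − 152.921
x = -0.95668 / -2.001 = 0.47810 → 47.810% Eu-151, 52.190% Eu-153.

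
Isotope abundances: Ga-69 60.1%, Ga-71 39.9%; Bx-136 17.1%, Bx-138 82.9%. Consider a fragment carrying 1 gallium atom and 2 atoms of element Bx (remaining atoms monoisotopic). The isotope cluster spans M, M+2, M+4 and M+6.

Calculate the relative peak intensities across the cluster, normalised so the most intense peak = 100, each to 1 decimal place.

Gallium pattern (n=1): 0.6010 : 0.3990
Element Bx pattern (n=2): 0.029241 : 0.283518 : 0.687241
Convolve the two distributions (both contribute in 2-u steps):
  M: 0.6010×0.029241 = 0.017574
  M+2: 0.6010×0.283518 + 0.3990×0.029241 = 0.182061
  M+4: 0.6010×0.687241 + 0.3990×0.283518 = 0.526156
  M+6: 0.3990×0.687241 = 0.274209
Scale to base peak (0.526156) = 100: 3.3 : 34.6 : 100.0 : 52.1

3.3 : 34.6 : 100.0 : 52.1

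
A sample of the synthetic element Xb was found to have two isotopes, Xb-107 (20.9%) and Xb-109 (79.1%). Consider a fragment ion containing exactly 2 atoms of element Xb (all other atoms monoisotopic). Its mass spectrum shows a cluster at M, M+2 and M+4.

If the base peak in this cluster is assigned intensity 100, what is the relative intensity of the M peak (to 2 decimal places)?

6.98

Term probabilities: M 0.0437, M+2 0.3306, M+4 0.6257. Base peak = M+4.
P(M+4) = C(2,2) × 0.209^0 × 0.791^2 = 1 × 1.0000 × 0.625681 = 0.625681 (base)
P(M) = C(2,0) × 0.209^2 × 0.791^0 = 1 × 0.043681 × 1.0000 = 0.043681
Relative intensity = 0.043681 / 0.625681 × 100 = 6.98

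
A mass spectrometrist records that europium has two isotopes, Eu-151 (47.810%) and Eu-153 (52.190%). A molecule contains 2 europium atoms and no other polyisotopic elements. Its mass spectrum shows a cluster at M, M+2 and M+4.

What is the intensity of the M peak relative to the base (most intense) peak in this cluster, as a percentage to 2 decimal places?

45.80%

Term probabilities: M 0.2286, M+2 0.4990, M+4 0.2724. Base peak = M+2.
P(M+2) = C(2,1) × 0.47810^1 × 0.52190^1 = 2 × 0.4781 × 0.5219 = 0.499041 (base)
P(M) = C(2,0) × 0.47810^2 × 0.52190^0 = 1 × 0.22857961 × 1.0000 = 0.228580
Relative intensity = 0.228580 / 0.499041 × 100 = 45.80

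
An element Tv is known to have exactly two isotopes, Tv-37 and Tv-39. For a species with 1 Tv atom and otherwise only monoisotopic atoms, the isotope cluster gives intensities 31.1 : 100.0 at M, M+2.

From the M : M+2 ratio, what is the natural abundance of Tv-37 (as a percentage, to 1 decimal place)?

Write p for the Tv-37 fraction. I(M+2)/I(M) = [C(1,1)·p^0·(1−p)] / p^1 = 1·(1−p)/p = 100.0/31.1 = 3.2154
(1−p)/p = 3.2154/1 = 3.2154  ⇒  p = 1/(1 + 3.2154) = 0.2372
Tv-37: 23.7%, Tv-39: 76.3%.

23.7%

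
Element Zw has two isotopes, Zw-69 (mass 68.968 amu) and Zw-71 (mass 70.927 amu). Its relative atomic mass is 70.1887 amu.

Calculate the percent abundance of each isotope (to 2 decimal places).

Zw-69: 37.69%, Zw-71: 62.31%

Writing the weighted mean with unknown fraction x of Zw-69:
68.968·x + 70.927·(1 − x) = 70.1887
(68.968 − 70.927)·x = 70.1887 − 70.927
x = -0.7383 / -1.959 = 0.37688 → 37.69% Zw-69, 62.31% Zw-71.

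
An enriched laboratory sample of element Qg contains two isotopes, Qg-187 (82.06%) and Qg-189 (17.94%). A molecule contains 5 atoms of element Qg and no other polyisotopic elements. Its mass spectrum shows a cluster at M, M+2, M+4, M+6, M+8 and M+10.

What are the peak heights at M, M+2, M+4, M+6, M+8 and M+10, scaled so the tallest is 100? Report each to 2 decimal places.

91.48 : 100.00 : 43.72 : 9.56 : 1.04 : 0.05

Each Qg atom is independently Qg-187 (p = 0.8206) or Qg-189 (q = 0.1794); the cluster is the binomial expansion (p + q)^5.
P(M) = 0.8206^5 = 0.372098
P(M+2) = 5 × 0.8206^4 × 0.1794^1 = 0.406742
P(M+4) = 10 × 0.8206^3 × 0.1794^2 = 0.177844
P(M+6) = 10 × 0.8206^2 × 0.1794^3 = 0.038880
P(M+8) = 5 × 0.8206^1 × 0.1794^4 = 0.004250
P(M+10) = 0.1794^5 = 0.000186
The M+2 peak is largest (0.406742); scaling to 100 gives 91.48 : 100.00 : 43.72 : 9.56 : 1.04 : 0.05.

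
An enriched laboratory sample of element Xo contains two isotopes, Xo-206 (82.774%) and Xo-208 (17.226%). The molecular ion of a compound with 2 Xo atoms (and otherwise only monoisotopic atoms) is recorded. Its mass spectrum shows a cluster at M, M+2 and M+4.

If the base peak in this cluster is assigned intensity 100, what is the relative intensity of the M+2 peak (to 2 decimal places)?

41.62

Term probabilities: M 0.6852, M+2 0.2852, M+4 0.0297. Base peak = M.
P(M) = C(2,0) × 0.82774^2 × 0.17226^0 = 1 × 0.68515351 × 1.0000 = 0.685154 (base)
P(M+2) = C(2,1) × 0.82774^1 × 0.17226^1 = 2 × 0.82774 × 0.17226 = 0.285173
Relative intensity = 0.285173 / 0.685154 × 100 = 41.62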